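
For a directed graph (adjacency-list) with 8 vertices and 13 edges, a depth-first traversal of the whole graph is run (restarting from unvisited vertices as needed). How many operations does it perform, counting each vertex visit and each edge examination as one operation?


A full DFS traversal visits each vertex once and examines each edge once.
V = 8
E = 13
Sum = 8 + 13 = 21


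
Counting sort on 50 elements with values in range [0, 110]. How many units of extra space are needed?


Output array size: 50 (to store sorted result)
Count array size: 111 (one slot per possible value, range 0 to 110)
Total extra space = 50 + 111 = 161


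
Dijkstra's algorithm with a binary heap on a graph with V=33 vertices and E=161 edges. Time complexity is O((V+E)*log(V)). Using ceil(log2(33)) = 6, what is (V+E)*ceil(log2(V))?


Dijkstra with a binary heap: each vertex is extracted once, each edge may relax once.
Each heap operation costs O(log V).
V + E = 33 + 161 = 194
ceil(log2(33)) = 6 (since 2^5 = 32 < 33 <= 64 = 2^6)
Total heap work = (V+E) * ceil(log2(V)) = 194 * 6 = 1164


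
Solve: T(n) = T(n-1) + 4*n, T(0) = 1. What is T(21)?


Expanding the recurrence:
T(21) = T(20) + 4*21
       = T(19) + 4*20 + 4*21
       ...
       = T(0) + 4*(1 + 2 + ... + 21)
       = 1 + 4 * 21*22/2
       = 1 + 4 * 231
       = 1 + 924 = 925


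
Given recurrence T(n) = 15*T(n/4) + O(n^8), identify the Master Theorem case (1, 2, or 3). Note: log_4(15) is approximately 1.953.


Master Theorem parameters: a=15, b=4, c=8
log_b(a) = 1.953
Compare b^c with a: 4^8 = 65536 > 15, so c > log_b(a).
Comparing c=8 vs log_b(a)=1.953:
8 > 1.953 => Case 3
Result: T(n) = O(n^8)
Master Theorem case = 3


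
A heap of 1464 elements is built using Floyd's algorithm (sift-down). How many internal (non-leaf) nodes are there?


Leaf nodes occupy roughly half the array.
Sift-down is called for each internal node, starting from the last one.
Internal nodes = floor(n/2) = floor(1464/2) = 732


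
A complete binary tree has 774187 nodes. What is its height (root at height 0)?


In a complete binary tree, level k holds nodes 2^k .. 2^(k+1)-1 (1-indexed).
Height = floor(log2(n)) = floor(log2(774187)) = 19
Check: 2^19 = 524288 <= 774187 < 1048576 = 2^20


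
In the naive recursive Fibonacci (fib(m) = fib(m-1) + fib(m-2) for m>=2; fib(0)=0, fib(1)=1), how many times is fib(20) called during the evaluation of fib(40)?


Let N(m) = number of times fib(m) is called while evaluating fib(40).
N(40) = 1 (the initial call).
N(39) = 1 (only fib(40) calls it).
For 1 <= m <= 38: fib(m) is called by fib(m+1) and fib(m+2), so
  N(m) = N(m+1) + N(m+2).
fib(0) is called only by fib(2), so N(0) = N(2).
Walk down from m=40:
  N(40)=1, N(39)=1, N(38)=2, N(37)=3, N(36)=5, N(35)=8, N(34)=13, N(33)=21, N(32)=34, N(31)=55, N(30)=89, N(29)=144, N(28)=233, N(27)=377, N(26)=610, N(25)=987, N(24)=1597, N(23)=2584, N(22)=4181, N(21)=6765, N(20)=10946
N(20) = 10946


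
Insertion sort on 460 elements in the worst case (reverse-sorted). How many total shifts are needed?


In the worst case (reverse-sorted), each element shifts past all previous:
  Element 1: 1 shifts
  Element 2: 2 shifts
  Element 3: 3 shifts
  Element 4: 4 shifts
  Element 5: 5 shifts
  ...
  Element 459: 459 shifts
Total = 1 + 2 + ... + 459
= 460*(460-1)/2 = 105570


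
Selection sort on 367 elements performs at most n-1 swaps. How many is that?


Each of the 366 passes places one element in its final position.
Pass 1: swap minimum into position 0
Pass 2: swap minimum of remaining into position 1
...
Pass 366: last two elements, one swap
Maximum swaps = 367 - 1 = 366


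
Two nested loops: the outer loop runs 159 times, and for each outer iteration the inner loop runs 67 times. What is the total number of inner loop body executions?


Outer loop: 159 iterations
Inner loop: 67 iterations per outer iteration
Total = 159 * 67 = 10653


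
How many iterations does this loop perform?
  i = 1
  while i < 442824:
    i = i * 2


The loop variable doubles each iteration:
i = 1 -> 2 -> 4 -> 8 -> 16 -> 32 -> 64 -> 128 -> 256 -> 512 -> 1024 -> 2048 -> 4096 -> 8192 -> 16384 -> 32768 -> 65536 -> 131072 -> 262144 -> 524288 (stop, 524288 >= 442824)
Number of doublings = ceil(log2(442824)) = 19


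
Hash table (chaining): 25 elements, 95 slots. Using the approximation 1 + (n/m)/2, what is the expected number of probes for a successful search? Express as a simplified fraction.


Computing expected probes:
alpha = 25/95
= 1 + alpha/2
= 1 + 25/(2*95)
= (2*95 + 25) / (2*95)
= 215/190 = 43/38


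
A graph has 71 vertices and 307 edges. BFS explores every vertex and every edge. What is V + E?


A full BFS traversal dequeues each vertex once and examines each edge once.
Vertex visits: 71
Edge visits: 307
V + E = 71 + 307 = 378


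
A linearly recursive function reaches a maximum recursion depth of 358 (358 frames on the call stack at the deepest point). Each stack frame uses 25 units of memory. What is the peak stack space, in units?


Maximum recursion depth = 358 frames
Memory per frame = 25 units
Total stack space = depth * frame_size
= 358 * 25 = 8950


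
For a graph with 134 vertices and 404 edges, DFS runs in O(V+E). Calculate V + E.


A full DFS traversal visits each vertex once and examines each edge once.
V = 134
E = 404
Sum = 134 + 404 = 538


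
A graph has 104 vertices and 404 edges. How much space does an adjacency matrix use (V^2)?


Adjacency matrix: V x V grid of entries
Space = V^2 = 104^2 = 104 * 104 = 10816


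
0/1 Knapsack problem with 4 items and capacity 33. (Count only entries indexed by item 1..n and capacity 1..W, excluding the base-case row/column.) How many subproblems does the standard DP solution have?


The DP table is indexed by (item, capacity).
Rows: 4 items
Columns: 33 capacity values (1 to W)
Total subproblems = 4 * 33 = 132


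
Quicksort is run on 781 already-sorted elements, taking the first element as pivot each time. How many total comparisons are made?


Sum of comparisons per partition:
780 + 779 + ... + 1 + 0
= 781 * (781 - 1) / 2
= 781 * 780 / 2
= 304590


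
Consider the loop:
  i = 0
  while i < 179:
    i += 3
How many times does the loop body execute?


Starting at i = 0, each iteration adds 3.
Iterations until i >= 179:
  Iteration 1: i = 0 -> i = 3
  Iteration 2: i = 3 -> i = 6
  Iteration 3: i = 6 -> i = 9
  Iteration 4: i = 9 -> i = 12
  Iteration 5: i = 12 -> i = 15
  Iteration 6: i = 15 -> i = 18
  Iteration 7: i = 18 -> i = 21
  Iteration 8: i = 21 -> i = 24
  ... continuing ...
Total iterations = ceil(179/3) = 60


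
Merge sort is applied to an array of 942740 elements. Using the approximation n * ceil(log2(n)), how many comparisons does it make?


Merge sort divides the array into halves recursively.
Number of levels = ceil(log2(942740)) = 20
At each level, approximately n = 942740 comparisons are needed for merging.
Total comparisons ~ n * ceil(log2(n)) = 942740 * 20 = 18854800


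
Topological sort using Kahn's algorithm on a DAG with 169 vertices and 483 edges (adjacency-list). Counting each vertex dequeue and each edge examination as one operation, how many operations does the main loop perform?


Kahn's algorithm:
  1. Compute in-degrees: O(V + E)
  2. Process queue: each vertex dequeued once (O(V))
     each edge examined once (O(E))
Total = V + E = 169 + 483 = 652


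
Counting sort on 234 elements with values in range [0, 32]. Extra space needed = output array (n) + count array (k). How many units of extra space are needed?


Output array size: 234 (to store sorted result)
Count array size: 33 (one slot per possible value, range 0 to 32)
Total extra space = 234 + 33 = 267


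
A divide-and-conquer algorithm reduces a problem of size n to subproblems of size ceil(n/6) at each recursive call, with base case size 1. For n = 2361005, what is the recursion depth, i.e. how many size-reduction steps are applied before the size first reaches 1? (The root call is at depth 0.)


Each step divides the size by 6 (rounding up); after k steps the size is ceil(n/6^k), which equals 1 exactly when 6^k >= n.
So the depth is the smallest k with 6^k >= 2361005, i.e. ceil(log_6(2361005)).
6^8 = 1679616 < 2361005 <= 10077696 = 6^9
Recursion depth = 9


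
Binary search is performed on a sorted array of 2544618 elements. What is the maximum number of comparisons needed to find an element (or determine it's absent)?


Binary search halves the search space each comparison:
  Step 1: search space = 2544618 -> 1272309
  Step 2: search space = 1272309 -> 636154
  Step 3: search space = 636154 -> 318077
  Step 4: search space = 318077 -> 159038
  Step 5: search space = 159038 -> 79519
  Step 6: search space = 79519 -> 39759
  Step 7: search space = 39759 -> 19879
  Step 8: search space = 19879 -> 9939
  Step 9: search space = 9939 -> 4969
  Step 10: search space = 4969 -> 2484
  Step 11: search space = 2484 -> 1242
  Step 12: search space = 1242 -> 621
  Step 13: search space = 621 -> 310
  Step 14: search space = 310 -> 155
  Step 15: search space = 155 -> 77
  Step 16: search space = 77 -> 38
  Step 17: search space = 38 -> 19
  Step 18: search space = 19 -> 9
  Step 19: search space = 9 -> 4
  Step 20: search space = 4 -> 2
  Step 21: search space = 2 -> 1
  Step 22: search space = 1 (final check)
Maximum comparisons = floor(log2(2544618)) + 1 = 21 + 1 = 22


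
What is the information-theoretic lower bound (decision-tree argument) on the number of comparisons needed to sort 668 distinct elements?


A binary decision tree of height h has at most 2^h leaves and needs at least n! of them, so h >= ceil(log2(n!)).
668! is far too large to multiply out, so use Stirling's series:
  ln(n!) ~ n ln n - n + (1/2) ln(2 pi n) + 1/(12n)  (error below 1/(360 n^3), negligible here)
  ln(668) = 6.5042882
  n ln n = 668 * 6.5042882 = 4344.8645
  (1/2) ln(2 pi * 668) = (1/2) ln(4197.1678) = 4.1711
  1/(12*668) = 0.0001
  ln(668!) ~ 4344.8645 - 668 + 4.1711 + 0.0001 = 3681.0357
Convert to base 2: log2(668!) = 3681.0357 / ln 2 = 3681.0357 / 0.69314718 = 5310.6120
ceil(5310.6120) = 5311


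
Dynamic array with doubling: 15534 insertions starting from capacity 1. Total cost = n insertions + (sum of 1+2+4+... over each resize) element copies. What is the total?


n = 15534
Insertion costs: 15534
Resizes copy 1, 2, 4, ... up to the largest power of 2 that is <= n-1 = 15533, i.e. 8192.
Copy costs = 1 + 2 + 4 + 8 + 16 + 32 + 64 + 128 + 256 + 512 + 1024 + 2048 + 4096 + 8192 = 16383
Total = 15534 + 16383 = 31917


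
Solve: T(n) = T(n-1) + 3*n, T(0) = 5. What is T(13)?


Expanding the recurrence:
T(13) = T(12) + 3*13
       = T(11) + 3*12 + 3*13
       ...
       = T(0) + 3*(1 + 2 + ... + 13)
       = 5 + 3 * 13*14/2
       = 5 + 3 * 91
       = 5 + 273 = 278


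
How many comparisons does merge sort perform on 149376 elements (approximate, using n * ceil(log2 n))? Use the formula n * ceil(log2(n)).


Recursion depth: ceil(log2(149376)) = 18
Each recursion level merges n = 149376 elements
Total = 149376 * 18 = 2688768


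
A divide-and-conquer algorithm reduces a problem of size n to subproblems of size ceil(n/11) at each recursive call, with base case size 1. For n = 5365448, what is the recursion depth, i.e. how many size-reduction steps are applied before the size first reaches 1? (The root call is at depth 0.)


Each step divides the size by 11 (rounding up); after k steps the size is ceil(n/11^k), which equals 1 exactly when 11^k >= n.
So the depth is the smallest k with 11^k >= 5365448, i.e. ceil(log_11(5365448)).
11^6 = 1771561 < 5365448 <= 19487171 = 11^7
Recursion depth = 7


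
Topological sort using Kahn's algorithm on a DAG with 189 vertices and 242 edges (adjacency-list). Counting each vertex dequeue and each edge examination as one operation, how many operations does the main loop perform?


Kahn's algorithm:
  1. Compute in-degrees: O(V + E)
  2. Process queue: each vertex dequeued once (O(V))
     each edge examined once (O(E))
Total = V + E = 189 + 242 = 431


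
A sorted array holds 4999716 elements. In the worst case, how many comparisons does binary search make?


Halving sequence: 4999716 -> 2499858 -> 1249929 -> 624964 -> 312482 -> 156241 -> 78120 -> 39060 -> 19530 -> 9765 -> 4882 -> 2441 -> 1220 -> 610 -> 305 -> 152 -> 76 -> 38 -> 19 -> 9 -> 4 -> 2 -> 1
Number of halvings = 22
Max comparisons = 22 + 1 = 23


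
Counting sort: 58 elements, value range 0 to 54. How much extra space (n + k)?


n = 58 (output array)
k = 55 (count array for 55 distinct values)
Extra space = 58 + 55 = 113


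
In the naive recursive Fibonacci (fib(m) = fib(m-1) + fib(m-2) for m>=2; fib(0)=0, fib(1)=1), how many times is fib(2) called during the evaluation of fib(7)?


Let N(m) = number of times fib(m) is called while evaluating fib(7).
N(7) = 1 (the initial call).
N(6) = 1 (only fib(7) calls it).
For 1 <= m <= 5: fib(m) is called by fib(m+1) and fib(m+2), so
  N(m) = N(m+1) + N(m+2).
fib(0) is called only by fib(2), so N(0) = N(2).
Walk down from m=7:
  N(7)=1, N(6)=1, N(5)=2, N(4)=3, N(3)=5, N(2)=8
N(2) = 8


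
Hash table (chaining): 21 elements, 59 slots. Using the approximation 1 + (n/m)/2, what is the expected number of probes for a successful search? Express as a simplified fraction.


Computing expected probes:
alpha = 21/59
= 1 + alpha/2
= 1 + 21/(2*59)
= (2*59 + 21) / (2*59)
= 139/118


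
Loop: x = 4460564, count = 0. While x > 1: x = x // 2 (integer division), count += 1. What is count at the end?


The variable x halves each step:
x = 4460564 -> 2230282 -> 1115141 -> 557570 -> 278785 -> 139392 -> 69696 -> 34848 -> 17424 -> 8712 -> 4356 -> 2178 -> 1089 -> 544 -> 272 -> 136 -> 68 -> 34 -> 17 -> 8 -> 4 -> 2 -> 1
Number of halvings = floor(log2(4460564)) = 22


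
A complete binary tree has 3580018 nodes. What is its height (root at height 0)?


In a complete binary tree, level k holds nodes 2^k .. 2^(k+1)-1 (1-indexed).
Height = floor(log2(n)) = floor(log2(3580018)) = 21
Check: 2^21 = 2097152 <= 3580018 < 4194304 = 2^22


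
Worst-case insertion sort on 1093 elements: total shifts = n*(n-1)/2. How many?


Sum of shifts = 1 + 2 + 3 + ... + 1092
= 1093 * 1092 / 2
= 1193556 / 2
= 596778


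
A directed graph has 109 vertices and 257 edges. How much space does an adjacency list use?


Adjacency list: one list head per vertex + one entry per edge
Vertex heads: 109
Edge entries: 257
Total = 109 + 257 = 366


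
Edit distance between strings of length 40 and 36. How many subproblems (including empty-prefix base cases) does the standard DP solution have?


The table includes base cases (empty prefixes).
Rows: (m+1) = 41
Columns: (n+1) = 37
Total = 41 * 37 = 1517


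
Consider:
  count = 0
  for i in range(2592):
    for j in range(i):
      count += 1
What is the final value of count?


For each i, the inner loop runs i times:
  i=0: inner runs 0 times
  i=1: inner runs 1 time
  i=2: inner runs 2 times
  i=3: inner runs 3 times
  i=4: inner runs 4 times
  i=5: inner runs 5 times
  i=6: inner runs 6 times
  i=7: inner runs 7 times
  ...
Total = 0 + 1 + 2 + ... + 2591 = 2592*(2592-1)/2 = 3357936


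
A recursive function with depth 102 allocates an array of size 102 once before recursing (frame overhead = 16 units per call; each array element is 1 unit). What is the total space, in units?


Array allocation: 102 units (allocated once)
Stack frames: 102 deep * 16 per frame = 1632 units
Total = 102 + 1632 = 1734


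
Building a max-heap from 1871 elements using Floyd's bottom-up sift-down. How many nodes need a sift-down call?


In a heap of 1871 elements (0-indexed array):
  Last element index: 1870
  Parent of last element: floor((1870 - 1) / 2) = 934
  Internal nodes: indices 0 to 934
  Count = floor(1871/2) = 935


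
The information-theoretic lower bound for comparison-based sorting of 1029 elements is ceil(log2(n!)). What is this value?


A binary decision tree of height h has at most 2^h leaves and needs at least n! of them, so h >= ceil(log2(n!)).
1029! is far too large to multiply out, so use Stirling's series:
  ln(n!) ~ n ln n - n + (1/2) ln(2 pi n) + 1/(12n)  (error below 1/(360 n^3), negligible here)
  ln(1029) = 6.9363427
  n ln n = 1029 * 6.9363427 = 7137.4966
  (1/2) ln(2 pi * 1029) = (1/2) ln(6465.3977) = 4.3871
  1/(12*1029) = 0.0001
  ln(1029!) ~ 7137.4966 - 1029 + 4.3871 + 0.0001 = 6112.8838
Convert to base 2: log2(1029!) = 6112.8838 / ln 2 = 6112.8838 / 0.69314718 = 8819.0272
ceil(8819.0272) = 8820


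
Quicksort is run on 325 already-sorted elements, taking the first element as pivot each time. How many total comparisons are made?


Sum of comparisons per partition:
324 + 323 + ... + 1 + 0
= 325 * (325 - 1) / 2
= 325 * 324 / 2
= 52650


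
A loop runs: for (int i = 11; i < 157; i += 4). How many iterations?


Loop starts at i = 11, increments by 4, stops when i >= 157.
Number of iterations = ceil((157 - 11) / 4)
= ceil(146 / 4)
= 37


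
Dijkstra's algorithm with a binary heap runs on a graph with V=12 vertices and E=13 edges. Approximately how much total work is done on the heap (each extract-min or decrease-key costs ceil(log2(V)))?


Dijkstra with a binary heap: each vertex is extracted once, each edge may relax once.
Each heap operation costs O(log V).
V + E = 12 + 13 = 25
ceil(log2(12)) = 4 (since 2^3 = 8 < 12 <= 16 = 2^4)
Total heap work = (V+E) * ceil(log2(V)) = 25 * 4 = 100


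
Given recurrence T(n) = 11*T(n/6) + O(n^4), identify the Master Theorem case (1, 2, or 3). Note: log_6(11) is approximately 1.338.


Master Theorem parameters: a=11, b=6, c=4
log_b(a) = 1.338
Compare b^c with a: 6^4 = 1296 > 11, so c > log_b(a).
Comparing c=4 vs log_b(a)=1.338:
4 > 1.338 => Case 3
Result: T(n) = O(n^4)
Master Theorem case = 3


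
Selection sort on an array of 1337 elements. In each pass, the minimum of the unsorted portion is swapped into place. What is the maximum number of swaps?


Selection sort performs one swap per pass:
  Pass 1: find min in positions 0 to 1336, swap with position 0
  Pass 2: find min in positions 1 to 1336, swap with position 1
  Pass 3: find min in positions 2 to 1336, swap with position 2
  Pass 4: find min in positions 3 to 1336, swap with position 3
  Pass 5: find min in positions 4 to 1336, swap with position 4
  ... (1331 more passes)
Total passes (and swaps) = n - 1 = 1337 - 1 = 1336


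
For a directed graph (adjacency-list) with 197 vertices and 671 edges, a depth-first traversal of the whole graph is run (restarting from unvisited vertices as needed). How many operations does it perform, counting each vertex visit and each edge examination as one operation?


A full DFS traversal visits each vertex once and examines each edge once.
V = 197
E = 671
Sum = 197 + 671 = 868


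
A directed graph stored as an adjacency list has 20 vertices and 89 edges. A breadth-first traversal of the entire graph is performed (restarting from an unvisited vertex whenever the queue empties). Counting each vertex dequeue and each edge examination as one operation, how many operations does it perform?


A full BFS traversal dequeues each vertex once and examines each edge once.
Vertex visits: 20
Edge visits: 89
V + E = 20 + 89 = 109


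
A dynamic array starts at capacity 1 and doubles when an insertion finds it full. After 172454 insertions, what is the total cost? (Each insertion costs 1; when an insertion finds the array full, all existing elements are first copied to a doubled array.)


Insertion cost: 172454 (one per element)
Resizes occur just before inserting elements 2, 3, 5, 9, ...
Elements copied at each resize: 1 + 2 + 4 + 8 + 16 + 32 + 64 + 128 + 256 + 512 + 1024 + 2048 + 4096 + 8192 + 16384 + 32768 + 65536 + 131072
Sum of copies = 262143 (geometric series: 2^k - 1)
Total = 172454 + 262143 = 434597


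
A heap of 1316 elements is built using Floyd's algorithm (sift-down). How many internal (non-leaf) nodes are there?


Leaf nodes occupy roughly half the array.
Sift-down is called for each internal node, starting from the last one.
Internal nodes = floor(n/2) = floor(1316/2) = 658


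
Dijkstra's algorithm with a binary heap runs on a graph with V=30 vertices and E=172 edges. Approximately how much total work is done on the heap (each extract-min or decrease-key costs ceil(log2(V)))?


Dijkstra with a binary heap: each vertex is extracted once, each edge may relax once.
Each heap operation costs O(log V).
V + E = 30 + 172 = 202
ceil(log2(30)) = 5 (since 2^4 = 16 < 30 <= 32 = 2^5)
Total heap work = (V+E) * ceil(log2(V)) = 202 * 5 = 1010


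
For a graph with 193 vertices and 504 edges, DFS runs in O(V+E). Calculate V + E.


A full DFS traversal visits each vertex once and examines each edge once.
V = 193
E = 504
Sum = 193 + 504 = 697


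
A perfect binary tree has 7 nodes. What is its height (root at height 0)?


For a perfect binary tree of height h: n = 2^(h+1) - 1, so h = log2(n+1) - 1.
  n + 1 = 8 = 2^3
  log2(8) = 3
  height = 3 - 1 = 2


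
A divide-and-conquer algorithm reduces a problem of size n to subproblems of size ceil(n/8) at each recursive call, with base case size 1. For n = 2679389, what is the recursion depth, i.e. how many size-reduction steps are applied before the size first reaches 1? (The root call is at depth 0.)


Each step divides the size by 8 (rounding up); after k steps the size is ceil(n/8^k), which equals 1 exactly when 8^k >= n.
So the depth is the smallest k with 8^k >= 2679389, i.e. ceil(log_8(2679389)).
8^7 = 2097152 < 2679389 <= 16777216 = 8^8
Recursion depth = 8


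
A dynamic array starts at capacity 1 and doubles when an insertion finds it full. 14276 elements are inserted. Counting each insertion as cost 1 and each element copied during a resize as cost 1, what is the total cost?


n = 14276
Insertion costs: 14276
Resizes copy 1, 2, 4, ... up to the largest power of 2 that is <= n-1 = 14275, i.e. 8192.
Copy costs = 1 + 2 + 4 + 8 + 16 + 32 + 64 + 128 + 256 + 512 + 1024 + 2048 + 4096 + 8192 = 16383
Total = 14276 + 16383 = 30659


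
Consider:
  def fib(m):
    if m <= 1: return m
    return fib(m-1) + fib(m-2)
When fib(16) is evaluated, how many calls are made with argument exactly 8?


Let N(m) = number of times fib(m) is called while evaluating fib(16).
N(16) = 1 (the initial call).
N(15) = 1 (only fib(16) calls it).
For 1 <= m <= 14: fib(m) is called by fib(m+1) and fib(m+2), so
  N(m) = N(m+1) + N(m+2).
fib(0) is called only by fib(2), so N(0) = N(2).
Walk down from m=16:
  N(16)=1, N(15)=1, N(14)=2, N(13)=3, N(12)=5, N(11)=8, N(10)=13, N(9)=21, N(8)=34
N(8) = 34


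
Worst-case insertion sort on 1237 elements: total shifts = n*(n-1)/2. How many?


Sum of shifts = 1 + 2 + 3 + ... + 1236
= 1237 * 1236 / 2
= 1528932 / 2
= 764466


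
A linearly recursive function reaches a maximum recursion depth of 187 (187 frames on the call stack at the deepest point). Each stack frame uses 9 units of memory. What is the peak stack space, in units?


Maximum recursion depth = 187 frames
Memory per frame = 9 units
Total stack space = depth * frame_size
= 187 * 9 = 1683


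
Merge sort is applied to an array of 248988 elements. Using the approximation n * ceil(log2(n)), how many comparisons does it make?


Merge sort divides the array into halves recursively.
Number of levels = ceil(log2(248988)) = 18
At each level, approximately n = 248988 comparisons are needed for merging.
Total comparisons ~ n * ceil(log2(n)) = 248988 * 18 = 4481784


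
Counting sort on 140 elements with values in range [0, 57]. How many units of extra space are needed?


Output array size: 140 (to store sorted result)
Count array size: 58 (one slot per possible value, range 0 to 57)
Total extra space = 140 + 58 = 198


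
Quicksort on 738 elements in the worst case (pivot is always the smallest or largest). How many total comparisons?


In the worst case, each partition step picks the worst pivot:
  Partition 1: 737 comparisons (n-1 elements to compare)
  Partition 2: 736 comparisons
  Partition 3: 735 comparisons
  Partition 4: 734 comparisons
  Partition 5: 733 comparisons
  ...
  Last partition: 0 comparisons
Total = (n-1) + (n-2) + ... + 1 + 0 = n*(n-1)/2
= 738*737/2 = 271953


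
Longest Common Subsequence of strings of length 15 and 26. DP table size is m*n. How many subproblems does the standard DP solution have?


DP table indexed by positions in both strings.
First string: 15 positions
Second string: 26 positions
Total = 15 * 26 = 390


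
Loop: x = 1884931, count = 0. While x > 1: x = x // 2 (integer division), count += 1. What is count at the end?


The variable x halves each step:
x = 1884931 -> 942465 -> 471232 -> 235616 -> 117808 -> 58904 -> 29452 -> 14726 -> 7363 -> 3681 -> 1840 -> 920 -> 460 -> 230 -> 115 -> 57 -> 28 -> 14 -> 7 -> 3 -> 1
Number of halvings = floor(log2(1884931)) = 20


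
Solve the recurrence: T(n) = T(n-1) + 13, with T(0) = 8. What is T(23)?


Unrolling the recurrence:
T(23) = T(22) + 13
       = T(21) + 13 + 13
       = T(20) + 13*3
       ...
       = T(0) + 13*23
       = 8 + 299 = 307


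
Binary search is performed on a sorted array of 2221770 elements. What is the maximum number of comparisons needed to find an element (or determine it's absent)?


Binary search halves the search space each comparison:
  Step 1: search space = 2221770 -> 1110885
  Step 2: search space = 1110885 -> 555442
  Step 3: search space = 555442 -> 277721
  Step 4: search space = 277721 -> 138860
  Step 5: search space = 138860 -> 69430
  Step 6: search space = 69430 -> 34715
  Step 7: search space = 34715 -> 17357
  Step 8: search space = 17357 -> 8678
  Step 9: search space = 8678 -> 4339
  Step 10: search space = 4339 -> 2169
  Step 11: search space = 2169 -> 1084
  Step 12: search space = 1084 -> 542
  Step 13: search space = 542 -> 271
  Step 14: search space = 271 -> 135
  Step 15: search space = 135 -> 67
  Step 16: search space = 67 -> 33
  Step 17: search space = 33 -> 16
  Step 18: search space = 16 -> 8
  Step 19: search space = 8 -> 4
  Step 20: search space = 4 -> 2
  Step 21: search space = 2 -> 1
  Step 22: search space = 1 (final check)
Maximum comparisons = floor(log2(2221770)) + 1 = 21 + 1 = 22


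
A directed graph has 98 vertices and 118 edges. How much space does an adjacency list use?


Adjacency list: one list head per vertex + one entry per edge
Vertex heads: 98
Edge entries: 118
Total = 98 + 118 = 216


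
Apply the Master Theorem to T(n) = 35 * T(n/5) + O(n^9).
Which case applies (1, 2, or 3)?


The Master Theorem: T(n) = a*T(n/b) + O(n^c)
  a = 35, b = 5, c = 9
log_b(a) = log_5(35) ~ 2.209
Compare b^c with a: 5^9 = 1953125 > 35, so c > log_b(a).
Since c > log_b(a), Case 3 applies.
T(n) = O(n^9)
Master Theorem case = 3


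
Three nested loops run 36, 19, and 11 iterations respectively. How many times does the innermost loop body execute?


Loop 1 (outermost): 36 iterations
Loop 2 (middle): 19 iterations per outer
Loop 3 (innermost): 11 iterations per middle
Total = 36 * 19 * 11 = 7524


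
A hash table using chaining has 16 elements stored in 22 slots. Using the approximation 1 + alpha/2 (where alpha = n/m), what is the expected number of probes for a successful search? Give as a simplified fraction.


Load factor alpha = n/m = 16/22
Expected probes = 1 + alpha/2 = 1 + 16/(2*22)
= 1 + 16/44
= 44/44 + 16/44
= 60/44
Simplify: 15/11


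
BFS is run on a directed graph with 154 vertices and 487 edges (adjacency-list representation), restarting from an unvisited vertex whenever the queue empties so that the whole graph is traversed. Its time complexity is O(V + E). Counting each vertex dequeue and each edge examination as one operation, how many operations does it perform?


A full BFS traversal dequeues each vertex exactly once and examines each directed edge exactly once.
V = 154 (vertex processing cost)
E = 487 (edge examination cost)
Total operations proportional to V + E = 154 + 487 = 641


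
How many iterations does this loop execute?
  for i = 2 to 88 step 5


The loop variable i takes values starting at 2 and increments by 5 each iteration.
Sequence: i = 2, 7, 12, 17, 22, 27, 32, 37, 42, ...
The upper bound 88 is inclusive, so the count is floor((last - first) / step) + 1:
floor((88 - 2) / 5) + 1 = floor(86/5) + 1 = 17 + 1 = 18


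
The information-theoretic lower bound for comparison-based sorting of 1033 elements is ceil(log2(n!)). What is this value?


A binary decision tree of height h has at most 2^h leaves and needs at least n! of them, so h >= ceil(log2(n!)).
1033! is far too large to multiply out, so use Stirling's series:
  ln(n!) ~ n ln n - n + (1/2) ln(2 pi n) + 1/(12n)  (error below 1/(360 n^3), negligible here)
  ln(1033) = 6.9402225
  n ln n = 1033 * 6.9402225 = 7169.2498
  (1/2) ln(2 pi * 1033) = (1/2) ln(6490.5304) = 4.3890
  1/(12*1033) = 0.0001
  ln(1033!) ~ 7169.2498 - 1033 + 4.3890 + 0.0001 = 6140.6389
Convert to base 2: log2(1033!) = 6140.6389 / ln 2 = 6140.6389 / 0.69314718 = 8859.0693
ceil(8859.0693) = 8860


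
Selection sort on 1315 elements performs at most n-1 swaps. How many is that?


Each of the 1314 passes places one element in its final position.
Pass 1: swap minimum into position 0
Pass 2: swap minimum of remaining into position 1
...
Pass 1314: last two elements, one swap
Maximum swaps = 1315 - 1 = 1314


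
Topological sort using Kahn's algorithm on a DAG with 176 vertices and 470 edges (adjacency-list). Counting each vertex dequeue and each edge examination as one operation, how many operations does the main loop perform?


Kahn's algorithm:
  1. Compute in-degrees: O(V + E)
  2. Process queue: each vertex dequeued once (O(V))
     each edge examined once (O(E))
Total = V + E = 176 + 470 = 646


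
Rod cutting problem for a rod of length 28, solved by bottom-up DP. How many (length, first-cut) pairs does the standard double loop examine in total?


For each subproblem length i = 1..28, the inner loop considers i possible first cuts.
Total = 1 + 2 + ... + 28
= 28*(28+1)/2
= 28*29/2 = 406


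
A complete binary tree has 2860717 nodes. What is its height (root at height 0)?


In a complete binary tree, level k holds nodes 2^k .. 2^(k+1)-1 (1-indexed).
Height = floor(log2(n)) = floor(log2(2860717)) = 21
Check: 2^21 = 2097152 <= 2860717 < 4194304 = 2^22


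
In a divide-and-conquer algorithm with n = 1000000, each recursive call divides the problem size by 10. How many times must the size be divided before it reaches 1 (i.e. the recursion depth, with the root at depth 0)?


Number of divisions = log_10(1000000)
Sizes: 1000000 -> 100000 -> 10000 -> 1000 -> 100 -> 10 -> 1 (6 divisions)
Recursion depth = 6


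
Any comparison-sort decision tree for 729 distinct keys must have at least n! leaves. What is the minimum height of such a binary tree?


A binary decision tree of height h has at most 2^h leaves and needs at least n! of them, so h >= ceil(log2(n!)).
729! is far too large to multiply out, so use Stirling's series:
  ln(n!) ~ n ln n - n + (1/2) ln(2 pi n) + 1/(12n)  (error below 1/(360 n^3), negligible here)
  ln(729) = 6.5916737
  n ln n = 729 * 6.5916737 = 4805.3301
  (1/2) ln(2 pi * 729) = (1/2) ln(4580.4421) = 4.2148
  1/(12*729) = 0.0001
  ln(729!) ~ 4805.3301 - 729 + 4.2148 + 0.0001 = 4080.5450
Convert to base 2: log2(729!) = 4080.5450 / ln 2 = 4080.5450 / 0.69314718 = 5886.9820
ceil(5886.9820) = 5887


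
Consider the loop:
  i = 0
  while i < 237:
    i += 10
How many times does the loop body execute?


Starting at i = 0, each iteration adds 10.
Iterations until i >= 237:
  Iteration 1: i = 0 -> i = 10
  Iteration 2: i = 10 -> i = 20
  Iteration 3: i = 20 -> i = 30
  Iteration 4: i = 30 -> i = 40
  Iteration 5: i = 40 -> i = 50
  Iteration 6: i = 50 -> i = 60
  Iteration 7: i = 60 -> i = 70
  Iteration 8: i = 70 -> i = 80
  ... continuing ...
Total iterations = ceil(237/10) = 24


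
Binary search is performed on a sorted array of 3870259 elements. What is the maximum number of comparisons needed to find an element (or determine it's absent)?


Binary search halves the search space each comparison:
  Step 1: search space = 3870259 -> 1935129
  Step 2: search space = 1935129 -> 967564
  Step 3: search space = 967564 -> 483782
  Step 4: search space = 483782 -> 241891
  Step 5: search space = 241891 -> 120945
  Step 6: search space = 120945 -> 60472
  Step 7: search space = 60472 -> 30236
  Step 8: search space = 30236 -> 15118
  Step 9: search space = 15118 -> 7559
  Step 10: search space = 7559 -> 3779
  Step 11: search space = 3779 -> 1889
  Step 12: search space = 1889 -> 944
  Step 13: search space = 944 -> 472
  Step 14: search space = 472 -> 236
  Step 15: search space = 236 -> 118
  Step 16: search space = 118 -> 59
  Step 17: search space = 59 -> 29
  Step 18: search space = 29 -> 14
  Step 19: search space = 14 -> 7
  Step 20: search space = 7 -> 3
  Step 21: search space = 3 -> 1
  Step 22: search space = 1 (final check)
Maximum comparisons = floor(log2(3870259)) + 1 = 21 + 1 = 22


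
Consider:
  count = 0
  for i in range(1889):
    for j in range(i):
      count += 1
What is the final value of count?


For each i, the inner loop runs i times:
  i=0: inner runs 0 times
  i=1: inner runs 1 time
  i=2: inner runs 2 times
  i=3: inner runs 3 times
  i=4: inner runs 4 times
  i=5: inner runs 5 times
  i=6: inner runs 6 times
  i=7: inner runs 7 times
  ...
Total = 0 + 1 + 2 + ... + 1888 = 1889*(1889-1)/2 = 1783216


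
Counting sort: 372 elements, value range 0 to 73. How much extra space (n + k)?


n = 372 (output array)
k = 74 (count array for 74 distinct values)
Extra space = 372 + 74 = 446


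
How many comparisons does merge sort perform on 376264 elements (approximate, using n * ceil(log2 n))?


Recursion depth: ceil(log2(376264)) = 19
Each recursion level merges n = 376264 elements
Total = 376264 * 19 = 7149016


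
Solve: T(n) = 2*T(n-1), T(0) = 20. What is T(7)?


Unrolling:
T(7) = 2*T(6) = 2^2*T(5) = ... = 2^7*T(0)
= 2^7 * 20
= 128 * 20 = 2560


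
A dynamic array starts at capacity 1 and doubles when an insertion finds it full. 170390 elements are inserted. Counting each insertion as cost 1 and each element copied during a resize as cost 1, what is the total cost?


n = 170390
Insertion costs: 170390
Resizes copy 1, 2, 4, ... up to the largest power of 2 that is <= n-1 = 170389, i.e. 131072.
Copy costs = 1 + 2 + 4 + 8 + 16 + 32 + 64 + 128 + 256 + 512 + 1024 + 2048 + 4096 + 8192 + 16384 + 32768 + 65536 + 131072 = 262143
Total = 170390 + 262143 = 432533


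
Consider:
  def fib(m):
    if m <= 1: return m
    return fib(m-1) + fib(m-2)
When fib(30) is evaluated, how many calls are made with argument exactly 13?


Let N(m) = number of times fib(m) is called while evaluating fib(30).
N(30) = 1 (the initial call).
N(29) = 1 (only fib(30) calls it).
For 1 <= m <= 28: fib(m) is called by fib(m+1) and fib(m+2), so
  N(m) = N(m+1) + N(m+2).
fib(0) is called only by fib(2), so N(0) = N(2).
Walk down from m=30:
  N(30)=1, N(29)=1, N(28)=2, N(27)=3, N(26)=5, N(25)=8, N(24)=13, N(23)=21, N(22)=34, N(21)=55, N(20)=89, N(19)=144, N(18)=233, N(17)=377, N(16)=610, N(15)=987, N(14)=1597, N(13)=2584
N(13) = 2584


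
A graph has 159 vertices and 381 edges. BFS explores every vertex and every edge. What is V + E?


A full BFS traversal dequeues each vertex once and examines each edge once.
Vertex visits: 159
Edge visits: 381
V + E = 159 + 381 = 540


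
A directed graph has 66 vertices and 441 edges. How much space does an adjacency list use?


Adjacency list: one list head per vertex + one entry per edge
Vertex heads: 66
Edge entries: 441
Total = 66 + 441 = 507


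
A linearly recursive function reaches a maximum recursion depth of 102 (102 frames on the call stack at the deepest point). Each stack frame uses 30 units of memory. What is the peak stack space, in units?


Maximum recursion depth = 102 frames
Memory per frame = 30 units
Total stack space = depth * frame_size
= 102 * 30 = 3060


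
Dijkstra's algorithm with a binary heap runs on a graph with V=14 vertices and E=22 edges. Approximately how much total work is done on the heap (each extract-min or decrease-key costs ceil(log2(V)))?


Dijkstra with a binary heap: each vertex is extracted once, each edge may relax once.
Each heap operation costs O(log V).
V + E = 14 + 22 = 36
ceil(log2(14)) = 4 (since 2^3 = 8 < 14 <= 16 = 2^4)
Total heap work = (V+E) * ceil(log2(V)) = 36 * 4 = 144


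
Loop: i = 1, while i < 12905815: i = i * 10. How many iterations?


i multiplies by 10 each step:
i = 1 -> 10 -> 100 -> 1000 -> 10000 -> 100000 -> 1000000 -> 10000000 -> 100000000 (stop)
Iterations = ceil(log_10(12905815)) = 8


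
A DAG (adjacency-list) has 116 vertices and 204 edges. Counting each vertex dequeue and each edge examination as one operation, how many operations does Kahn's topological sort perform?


V = 116 (vertex processing)
E = 204 (edge processing)
V + E = 116 + 204 = 320


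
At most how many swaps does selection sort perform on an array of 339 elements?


Each of the 338 passes places one element in its final position.
Pass 1: swap minimum into position 0
Pass 2: swap minimum of remaining into position 1
...
Pass 338: last two elements, one swap
Maximum swaps = 339 - 1 = 338


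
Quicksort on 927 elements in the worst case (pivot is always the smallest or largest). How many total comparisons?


In the worst case, each partition step picks the worst pivot:
  Partition 1: 926 comparisons (n-1 elements to compare)
  Partition 2: 925 comparisons
  Partition 3: 924 comparisons
  Partition 4: 923 comparisons
  Partition 5: 922 comparisons
  ...
  Last partition: 0 comparisons
Total = (n-1) + (n-2) + ... + 1 + 0 = n*(n-1)/2
= 927*926/2 = 429201


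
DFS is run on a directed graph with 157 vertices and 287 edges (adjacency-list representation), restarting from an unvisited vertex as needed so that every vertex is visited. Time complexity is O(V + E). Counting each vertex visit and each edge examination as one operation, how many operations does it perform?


A full DFS traversal processes each vertex exactly once (push/pop on stack).
Each directed edge is examined once.
V = 157, E = 287
V + E = 444


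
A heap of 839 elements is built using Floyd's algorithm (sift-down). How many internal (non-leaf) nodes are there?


Leaf nodes occupy roughly half the array.
Sift-down is called for each internal node, starting from the last one.
Internal nodes = floor(n/2) = floor(839/2) = 419


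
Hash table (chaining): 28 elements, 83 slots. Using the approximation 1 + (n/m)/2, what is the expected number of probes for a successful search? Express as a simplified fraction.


Computing expected probes:
alpha = 28/83
= 1 + alpha/2
= 1 + 28/(2*83)
= (2*83 + 28) / (2*83)
= 194/166 = 97/83


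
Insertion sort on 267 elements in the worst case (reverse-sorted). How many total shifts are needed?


In the worst case (reverse-sorted), each element shifts past all previous:
  Element 1: 1 shifts
  Element 2: 2 shifts
  Element 3: 3 shifts
  Element 4: 4 shifts
  Element 5: 5 shifts
  ...
  Element 266: 266 shifts
Total = 1 + 2 + ... + 266
= 267*(267-1)/2 = 35511


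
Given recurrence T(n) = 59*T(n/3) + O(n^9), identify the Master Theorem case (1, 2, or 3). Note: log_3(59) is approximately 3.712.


Master Theorem parameters: a=59, b=3, c=9
log_b(a) = 3.712
Compare b^c with a: 3^9 = 19683 > 59, so c > log_b(a).
Comparing c=9 vs log_b(a)=3.712:
9 > 3.712 => Case 3
Result: T(n) = O(n^9)
Master Theorem case = 3


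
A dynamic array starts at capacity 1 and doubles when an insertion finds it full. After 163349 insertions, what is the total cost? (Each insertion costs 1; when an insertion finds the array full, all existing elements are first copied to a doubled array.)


Insertion cost: 163349 (one per element)
Resizes occur just before inserting elements 2, 3, 5, 9, ...
Elements copied at each resize: 1 + 2 + 4 + 8 + 16 + 32 + 64 + 128 + 256 + 512 + 1024 + 2048 + 4096 + 8192 + 16384 + 32768 + 65536 + 131072
Sum of copies = 262143 (geometric series: 2^k - 1)
Total = 163349 + 262143 = 425492
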